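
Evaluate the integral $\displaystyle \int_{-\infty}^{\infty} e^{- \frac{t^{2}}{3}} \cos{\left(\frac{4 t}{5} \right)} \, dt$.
$\frac{\sqrt{3} \sqrt{\pi}}{e^{\frac{12}{25}}}$

Let $b$ denote the cosine frequency and define $I(b) = \int_{-\infty}^{\infty} e^{- \frac{t^{2}}{3}} \cos{\left(b t \right)} \, dt$.

Differentiating under the integral sign,
$$I'(b) = \int_{-\infty}^{\infty} - t e^{- \frac{t^{2}}{3}} \sin{\left(b t \right)} \, dt.$$

Integrate $\int_{-\infty}^{\infty} t \sin(b t)\, e^{- \frac{t^{2}}{3}}\, dt$ by parts with $u = \sin(b t)$ and $dv = t\, e^{- \frac{t^{2}}{3}}\, dt$, giving $v = - \frac{3 e^{- \frac{t^{2}}{3}}}{2}$. The boundary term vanishes and
$$\int_{-\infty}^{\infty} t \sin(b t)\, e^{- \frac{t^{2}}{3}}\, dt = \frac{3 b}{2} \int_{-\infty}^{\infty} \cos(b t)\, e^{- \frac{t^{2}}{3}}\, dt,$$
so $I'(b) = - \frac{3 b}{2}\, I(b)$.

This is a separable first-order ODE; solving with the initial condition $I(0) = \int_{-\infty}^{\infty} e^{- \frac{t^{2}}{3}}\,dt = \sqrt{3} \sqrt{\pi}$ gives
$$I(b) = \sqrt{3} \sqrt{\pi} e^{- \frac{3 b^{2}}{4}}.$$

Setting $b = \frac{4}{5}$:
$$I = \frac{\sqrt{3} \sqrt{\pi}}{e^{\frac{12}{25}}}.$$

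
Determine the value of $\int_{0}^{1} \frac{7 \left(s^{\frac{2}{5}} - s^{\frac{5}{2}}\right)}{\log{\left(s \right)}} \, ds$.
$\log{\left(\frac{128}{78125} \right)}$

Replace the exponent $\frac{2}{5}$ by a parameter $a$: let $I(a) = \int_{0}^{1} \frac{7 \left(- s^{\frac{5}{2}} + s^{a}\right)}{\log{\left(s \right)}} \, ds$.

Since $\dfrac{\partial}{\partial a}\,s^{a} = s^{a} \ln s$, the $\ln s$ in the denominator cancels and
$$\frac{dI}{da} = \int_{0}^{1} 7 s^{a} \, ds = 7 \left[\frac{s^{a+1}}{a+1}\right]_0^1 = \frac{7}{a + 1}.$$

Integrating with respect to $a$ gives $I(a) = \log{\left(\frac{128 \left(a + 1\right)^{7}}{823543} \right)} + C$.

At $a = \frac{5}{2}$ the integrand is identically $0$, so $I(\frac{5}{2}) = 0$. The closed form gives $0$, hence $C = 0$.

Setting $a = \frac{2}{5}$:
$$I = \log{\left(\frac{128}{78125} \right)}.$$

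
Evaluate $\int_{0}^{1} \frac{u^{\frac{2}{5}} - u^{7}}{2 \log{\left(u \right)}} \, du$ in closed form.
$\log{\left(\frac{\sqrt{70}}{20} \right)}$

Consider the one-parameter family: let $I(a) = \int_{0}^{1} \frac{- u^{7} + u^{a}}{2 \log{\left(u \right)}} \, du$.

Since $\dfrac{\partial}{\partial a}\,u^{a} = u^{a} \ln u$, the $\ln u$ in the denominator cancels and
$$\frac{dI}{da} = \int_{0}^{1} \frac{1}{2} u^{a} \, du = \frac{1}{2} \left[\frac{u^{a+1}}{a+1}\right]_0^1 = \frac{1}{2 \left(a + 1\right)}.$$

Integrating with respect to $a$ gives $I(a) = \frac{\log{\left(a + 1 \right)}}{2} - \frac{3 \log{\left(2 \right)}}{2} + C$.

At $a = 7$ the integrand is identically $0$, so $I(7) = 0$. The closed form gives $0$, hence $C = 0$.

Setting $a = \frac{2}{5}$:
$$I = \log{\left(\frac{\sqrt{70}}{20} \right)}.$$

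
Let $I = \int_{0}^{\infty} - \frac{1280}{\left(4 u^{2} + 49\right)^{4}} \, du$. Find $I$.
$- \frac{100 \pi}{823543}$

Start from the standard arctangent integral
$$J(a) = \int_{0}^{\infty} - \frac{5}{a^{2} + u^{2}} \, du = - \frac{5 \pi}{2 a}.$$

Differentiating under the integral sign with respect to $a$,
$$\frac{dJ}{da} = \int_{0}^{\infty} \frac{10 a}{\left(a^{2} + u^{2}\right)^{2}} \, du = \frac{5 \pi}{2 a^{2}},$$
so $\int_{0}^{\infty} - \frac{5}{\left(a^{2} + u^{2}\right)^{2}} \, du = - \frac{5 \pi}{4 a^{3}}$.

Repeating — each differentiation of $1/(u^2+a^2)^j$ produces $-2ja/(u^2+a^2)^{j+1}$ — and dividing through by $-2ja$ at each step yields, after $3$ differentiations in total,
$$\int_{0}^{\infty} - \frac{5}{\left(a^{2} + u^{2}\right)^{4}} \, du = - \frac{25 \pi}{32 a^{7}}.$$

Setting $a = \frac{7}{2}$:
$$I = - \frac{100 \pi}{823543}.$$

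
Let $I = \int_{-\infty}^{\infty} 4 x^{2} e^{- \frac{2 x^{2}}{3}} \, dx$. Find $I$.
$\frac{3 \sqrt{6} \sqrt{\pi}}{2}$

Start from the elementary integral
$$J(a) = \int_{-\infty}^{\infty} 4 e^{- a x^{2}} \, dx = \frac{4 \sqrt{\pi}}{\sqrt{a}}.$$

Differentiating under the integral sign brings down a factor of $(-x^2)$:
$$\frac{dJ}{da} = \int_{-\infty}^{\infty} - 4 x^{2} e^{- a x^{2}} \, dx = - \frac{2 \sqrt{\pi}}{a^{\frac{3}{2}}}.$$

The integral on the left is $-I$, so $I = \frac{2 \sqrt{\pi}}{a^{\frac{3}{2}}}$.

Setting $a = \frac{2}{3}$:
$$I = \frac{3 \sqrt{6} \sqrt{\pi}}{2}.$$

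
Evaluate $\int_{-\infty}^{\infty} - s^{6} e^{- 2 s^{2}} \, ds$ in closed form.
$- \frac{15 \sqrt{2} \sqrt{\pi}}{128}$

Consider the simpler parametrised integral
$$J(a) = \int_{-\infty}^{\infty} - e^{- a s^{2}} \, ds = - \frac{\sqrt{\pi}}{\sqrt{a}}.$$

Differentiating under the integral sign brings down a factor of $(-s^2)$:
$$\frac{dJ}{da} = \int_{-\infty}^{\infty} s^{2} e^{- a s^{2}} \, ds = \frac{\sqrt{\pi}}{2 a^{\frac{3}{2}}}.$$

Repeating $3$ times in total — each differentiation brings down another $(-s^2)$ — gives
$$\frac{d^{3}J}{da^{3}} = \int_{-\infty}^{\infty} s^{6} e^{- a s^{2}} \, ds = \frac{15 \sqrt{\pi}}{8 a^{\frac{7}{2}}},$$
and the integrand here is $(-1)^{3}$ times the target integrand, so $I = (-1)^{3}\,\frac{d^{3}J}{da^{3}} = - \frac{15 \sqrt{\pi}}{8 a^{\frac{7}{2}}}$.

Setting $a = 2$:
$$I = - \frac{15 \sqrt{2} \sqrt{\pi}}{128}.$$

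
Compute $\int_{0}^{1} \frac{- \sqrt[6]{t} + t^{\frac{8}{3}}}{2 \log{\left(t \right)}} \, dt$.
$\log{\left(\frac{\sqrt{154}}{7} \right)}$

Introduce a parameter $a$ in the exponent: let $I(a) = \int_{0}^{1} \frac{t^{\frac{8}{3}} - t^{a}}{2 \log{\left(t \right)}} \, dt$.

Since $\dfrac{\partial}{\partial a}\,t^{a} = t^{a} \ln t$, the $\ln t$ in the denominator cancels and
$$\frac{dI}{da} = \int_{0}^{1} - \frac{1}{2} t^{a} \, dt = - \frac{1}{2} \left[\frac{t^{a+1}}{a+1}\right]_0^1 = - \frac{1}{2 a + 2}.$$

Integrating with respect to $a$ gives $I(a) = - \frac{\log{\left(a + 1 \right)}}{2} - \frac{\log{\left(3 \right)}}{2} + \frac{\log{\left(11 \right)}}{2} + C$.

At $a = \frac{8}{3}$ the integrand is identically $0$, so $I(\frac{8}{3}) = 0$. The closed form gives $0$, hence $C = 0$.

Setting $a = \frac{1}{6}$:
$$I = \log{\left(\frac{\sqrt{154}}{7} \right)}.$$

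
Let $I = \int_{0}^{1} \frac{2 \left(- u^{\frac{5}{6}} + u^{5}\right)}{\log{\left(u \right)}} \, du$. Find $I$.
$\log{\left(\frac{1296}{121} \right)}$

Consider the one-parameter family: let $I(a) = \int_{0}^{1} \frac{2 \left(- u^{\frac{5}{6}} + u^{a}\right)}{\log{\left(u \right)}} \, du$.

Since $\dfrac{\partial}{\partial a}\,u^{a} = u^{a} \ln u$, the $\ln u$ in the denominator cancels and
$$\frac{dI}{da} = \int_{0}^{1} 2 u^{a} \, du = 2 \left[\frac{u^{a+1}}{a+1}\right]_0^1 = \frac{2}{a + 1}.$$

Integrating with respect to $a$ gives $I(a) = \log{\left(\frac{36 \left(a + 1\right)^{2}}{121} \right)} + C$.

At $a = \frac{5}{6}$ the integrand is identically $0$, so $I(\frac{5}{6}) = 0$. The closed form gives $0$, hence $C = 0$.

Setting $a = 5$:
$$I = \log{\left(\frac{1296}{121} \right)}.$$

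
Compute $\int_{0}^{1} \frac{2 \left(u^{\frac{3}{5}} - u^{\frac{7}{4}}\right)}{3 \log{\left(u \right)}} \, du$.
$- \log{\left(\frac{110^{\frac{2}{3}}}{16} \right)}$

Consider the one-parameter family: let $I(a) = \int_{0}^{1} \frac{2 \left(u^{\frac{3}{5}} - u^{a}\right)}{3 \log{\left(u \right)}} \, du$.

Since $\dfrac{\partial}{\partial a}\,u^{a} = u^{a} \ln u$, the $\ln u$ in the denominator cancels and
$$\frac{dI}{da} = \int_{0}^{1} - \frac{2}{3} u^{a} \, du = - \frac{2}{3} \left[\frac{u^{a+1}}{a+1}\right]_0^1 = - \frac{2}{3 a + 3}.$$

Integrating with respect to $a$ gives $I(a) = - \log{\left(\frac{5^{\frac{2}{3}} \left(a + 1\right)^{\frac{2}{3}}}{4} \right)} + C$.

At $a = \frac{3}{5}$ the integrand is identically $0$, so $I(\frac{3}{5}) = 0$. The closed form gives $0$, hence $C = 0$.

Setting $a = \frac{7}{4}$:
$$I = - \log{\left(\frac{110^{\frac{2}{3}}}{16} \right)}.$$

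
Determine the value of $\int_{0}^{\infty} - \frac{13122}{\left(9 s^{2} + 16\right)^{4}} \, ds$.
$- \frac{10935 \pi}{262144}$

Begin with the known result
$$J(a) = \int_{0}^{\infty} - \frac{2}{a^{2} + s^{2}} \, ds = - \frac{\pi}{a}.$$

Differentiating under the integral sign with respect to $a$,
$$\frac{dJ}{da} = \int_{0}^{\infty} \frac{4 a}{\left(a^{2} + s^{2}\right)^{2}} \, ds = \frac{\pi}{a^{2}},$$
so $\int_{0}^{\infty} - \frac{2}{\left(a^{2} + s^{2}\right)^{2}} \, ds = - \frac{\pi}{2 a^{3}}$.

Repeating — each differentiation of $1/(s^2+a^2)^j$ produces $-2ja/(s^2+a^2)^{j+1}$ — and dividing through by $-2ja$ at each step yields, after $3$ differentiations in total,
$$\int_{0}^{\infty} - \frac{2}{\left(a^{2} + s^{2}\right)^{4}} \, ds = - \frac{5 \pi}{16 a^{7}}.$$

Setting $a = \frac{4}{3}$:
$$I = - \frac{10935 \pi}{262144}.$$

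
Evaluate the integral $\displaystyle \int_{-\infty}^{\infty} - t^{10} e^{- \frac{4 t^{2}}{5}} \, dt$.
$- \frac{2953125 \sqrt{5} \sqrt{\pi}}{65536}$

Start from the elementary integral
$$J(a) = \int_{-\infty}^{\infty} - e^{- a t^{2}} \, dt = - \frac{\sqrt{\pi}}{\sqrt{a}}.$$

Differentiating under the integral sign brings down a factor of $(-t^2)$:
$$\frac{dJ}{da} = \int_{-\infty}^{\infty} t^{2} e^{- a t^{2}} \, dt = \frac{\sqrt{\pi}}{2 a^{\frac{3}{2}}}.$$

Repeating $5$ times in total — each differentiation brings down another $(-t^2)$ — gives
$$\frac{d^{5}J}{da^{5}} = \int_{-\infty}^{\infty} t^{10} e^{- a t^{2}} \, dt = \frac{945 \sqrt{\pi}}{32 a^{\frac{11}{2}}},$$
and the integrand here is $(-1)^{5}$ times the target integrand, so $I = (-1)^{5}\,\frac{d^{5}J}{da^{5}} = - \frac{945 \sqrt{\pi}}{32 a^{\frac{11}{2}}}$.

Setting $a = \frac{4}{5}$:
$$I = - \frac{2953125 \sqrt{5} \sqrt{\pi}}{65536}.$$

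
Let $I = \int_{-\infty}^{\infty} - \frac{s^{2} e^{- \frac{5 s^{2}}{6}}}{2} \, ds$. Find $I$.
$- \frac{3 \sqrt{30} \sqrt{\pi}}{50}$

Consider the simpler parametrised integral
$$J(a) = \int_{-\infty}^{\infty} - \frac{e^{- a s^{2}}}{2} \, ds = - \frac{\sqrt{\pi}}{2 \sqrt{a}}.$$

Differentiating under the integral sign brings down a factor of $(-s^2)$:
$$\frac{dJ}{da} = \int_{-\infty}^{\infty} \frac{s^{2} e^{- a s^{2}}}{2} \, ds = \frac{\sqrt{\pi}}{4 a^{\frac{3}{2}}}.$$

The integral on the left is $-I$, so $I = - \frac{\sqrt{\pi}}{4 a^{\frac{3}{2}}}$.

Setting $a = \frac{5}{6}$:
$$I = - \frac{3 \sqrt{30} \sqrt{\pi}}{50}.$$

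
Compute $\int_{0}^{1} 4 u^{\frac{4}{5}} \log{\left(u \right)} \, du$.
$- \frac{100}{81}$

Begin with the known integral
$$J(a) = \int_{0}^{1} 4 u^{a} \, du = \frac{4}{a + 1}.$$

Differentiating under the integral sign brings down a factor of $\ln u$:
$$\frac{dJ}{da} = \int_{0}^{1} 4 u^{a} \log{\left(u \right)} \, du = - \frac{4}{\left(a + 1\right)^{2}}.$$

The integral on the left is $I$, so $I = - \frac{4}{\left(a + 1\right)^{2}}$.

Setting $a = \frac{4}{5}$:
$$I = - \frac{100}{81}.$$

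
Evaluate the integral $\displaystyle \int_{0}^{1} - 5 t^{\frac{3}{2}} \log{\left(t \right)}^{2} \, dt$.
$- \frac{16}{25}$

Start from the elementary integral
$$J(a) = \int_{0}^{1} - 5 t^{a} \, dt = - \frac{5}{a + 1}.$$

Differentiating under the integral sign brings down a factor of $\ln t$:
$$\frac{dJ}{da} = \int_{0}^{1} - 5 t^{a} \log{\left(t \right)} \, dt = \frac{5}{\left(a + 1\right)^{2}}.$$

Repeating twice in total — each differentiation brings down another $\ln t$ — gives
$$\frac{d^{2}J}{da^{2}} = \int_{0}^{1} - 5 t^{a} \log{\left(t \right)}^{2} \, dt = - \frac{10}{\left(a + 1\right)^{3}},$$
and the integrand here is exactly the target integrand, so $I = - \frac{10}{\left(a + 1\right)^{3}}$.

Setting $a = \frac{3}{2}$:
$$I = - \frac{16}{25}.$$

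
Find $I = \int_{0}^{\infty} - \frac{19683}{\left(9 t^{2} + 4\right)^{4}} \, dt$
$- \frac{32805 \pi}{4096}$

Begin with the known result
$$J(a) = \int_{0}^{\infty} - \frac{3}{a^{2} + t^{2}} \, dt = - \frac{3 \pi}{2 a}.$$

Differentiating under the integral sign with respect to $a$,
$$\frac{dJ}{da} = \int_{0}^{\infty} \frac{6 a}{\left(a^{2} + t^{2}\right)^{2}} \, dt = \frac{3 \pi}{2 a^{2}},$$
so $\int_{0}^{\infty} - \frac{3}{\left(a^{2} + t^{2}\right)^{2}} \, dt = - \frac{3 \pi}{4 a^{3}}$.

Repeating — each differentiation of $1/(t^2+a^2)^j$ produces $-2ja/(t^2+a^2)^{j+1}$ — and dividing through by $-2ja$ at each step yields, after $3$ differentiations in total,
$$\int_{0}^{\infty} - \frac{3}{\left(a^{2} + t^{2}\right)^{4}} \, dt = - \frac{15 \pi}{32 a^{7}}.$$

Setting $a = \frac{2}{3}$:
$$I = - \frac{32805 \pi}{4096}.$$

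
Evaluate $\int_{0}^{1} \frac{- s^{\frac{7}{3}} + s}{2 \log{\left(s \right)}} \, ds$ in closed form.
$- \log{\left(5 \right)} + \frac{\log{\left(15 \right)}}{2}$

Replace the exponent $1$ by a parameter $a$: let $I(a) = \int_{0}^{1} \frac{- s^{\frac{7}{3}} + s^{a}}{2 \log{\left(s \right)}} \, ds$.

Since $\dfrac{\partial}{\partial a}\,s^{a} = s^{a} \ln s$, the $\ln s$ in the denominator cancels and
$$\frac{dI}{da} = \int_{0}^{1} \frac{1}{2} s^{a} \, ds = \frac{1}{2} \left[\frac{s^{a+1}}{a+1}\right]_0^1 = \frac{1}{2 \left(a + 1\right)}.$$

Integrating with respect to $a$ gives $I(a) = \log{\left(\frac{\sqrt{30} \sqrt{a + 1}}{10} \right)} + C$.

At $a = \frac{7}{3}$ the integrand is identically $0$, so $I(\frac{7}{3}) = 0$. The closed form gives $0$, hence $C = 0$.

Setting $a = 1$:
$$I = - \log{\left(5 \right)} + \frac{\log{\left(15 \right)}}{2}.$$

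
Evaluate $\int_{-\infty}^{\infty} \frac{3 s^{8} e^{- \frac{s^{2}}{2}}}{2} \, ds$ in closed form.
$\frac{315 \sqrt{2} \sqrt{\pi}}{2}$

Begin with the known integral
$$J(a) = \int_{-\infty}^{\infty} \frac{3 e^{- a s^{2}}}{2} \, ds = \frac{3 \sqrt{\pi}}{2 \sqrt{a}}.$$

Differentiating under the integral sign brings down a factor of $(-s^2)$:
$$\frac{dJ}{da} = \int_{-\infty}^{\infty} - \frac{3 s^{2} e^{- a s^{2}}}{2} \, ds = - \frac{3 \sqrt{\pi}}{4 a^{\frac{3}{2}}}.$$

Repeating $4$ times in total — each differentiation brings down another $(-s^2)$ — gives
$$\frac{d^{4}J}{da^{4}} = \int_{-\infty}^{\infty} \frac{3 s^{8} e^{- a s^{2}}}{2} \, ds = \frac{315 \sqrt{\pi}}{32 a^{\frac{9}{2}}},$$
and the integrand here is exactly the target integrand, so $I = \frac{315 \sqrt{\pi}}{32 a^{\frac{9}{2}}}$.

Setting $a = \frac{1}{2}$:
$$I = \frac{315 \sqrt{2} \sqrt{\pi}}{2}.$$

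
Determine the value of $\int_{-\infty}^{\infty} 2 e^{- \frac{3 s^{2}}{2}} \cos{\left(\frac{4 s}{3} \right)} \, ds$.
$\frac{2 \sqrt{6} \sqrt{\pi}}{3 e^{\frac{8}{27}}}$

Treat the cosine frequency as a parameter and define $I(b) = \int_{-\infty}^{\infty} 2 e^{- \frac{3 s^{2}}{2}} \cos{\left(b s \right)} \, ds$.

Differentiating under the integral sign,
$$I'(b) = \int_{-\infty}^{\infty} - 2 s e^{- \frac{3 s^{2}}{2}} \sin{\left(b s \right)} \, ds.$$

Integrate $\int_{-\infty}^{\infty} s \sin(b s)\, e^{- \frac{3 s^{2}}{2}}\, ds$ by parts with $u = \sin(b s)$ and $dv = s\, e^{- \frac{3 s^{2}}{2}}\, ds$, giving $v = - \frac{e^{- \frac{3 s^{2}}{2}}}{3}$. The boundary term vanishes and
$$\int_{-\infty}^{\infty} s \sin(b s)\, e^{- \frac{3 s^{2}}{2}}\, ds = \frac{b}{3} \int_{-\infty}^{\infty} \cos(b s)\, e^{- \frac{3 s^{2}}{2}}\, ds,$$
so $I'(b) = - \frac{b}{3}\, I(b)$.

This is a separable first-order ODE; solving with the initial condition $I(0) = \int_{-\infty}^{\infty} 2 e^{- \frac{3 s^{2}}{2}}\,ds = \frac{2 \sqrt{6} \sqrt{\pi}}{3}$ gives
$$I(b) = \frac{2 \sqrt{6} \sqrt{\pi} e^{- \frac{b^{2}}{6}}}{3}.$$

Setting $b = \frac{4}{3}$:
$$I = \frac{2 \sqrt{6} \sqrt{\pi}}{3 e^{\frac{8}{27}}}.$$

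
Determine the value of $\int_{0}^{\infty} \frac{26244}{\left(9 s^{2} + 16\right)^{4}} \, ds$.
$\frac{10935 \pi}{131072}$

Recall the elementary integral
$$J(a) = \int_{0}^{\infty} \frac{4}{a^{2} + s^{2}} \, ds = \frac{2 \pi}{a}.$$

Differentiating under the integral sign with respect to $a$,
$$\frac{dJ}{da} = \int_{0}^{\infty} - \frac{8 a}{\left(a^{2} + s^{2}\right)^{2}} \, ds = - \frac{2 \pi}{a^{2}},$$
so $\int_{0}^{\infty} \frac{4}{\left(a^{2} + s^{2}\right)^{2}} \, ds = \frac{\pi}{a^{3}}$.

Repeating — each differentiation of $1/(s^2+a^2)^j$ produces $-2ja/(s^2+a^2)^{j+1}$ — and dividing through by $-2ja$ at each step yields, after $3$ differentiations in total,
$$\int_{0}^{\infty} \frac{4}{\left(a^{2} + s^{2}\right)^{4}} \, ds = \frac{5 \pi}{8 a^{7}}.$$

Setting $a = \frac{4}{3}$:
$$I = \frac{10935 \pi}{131072}.$$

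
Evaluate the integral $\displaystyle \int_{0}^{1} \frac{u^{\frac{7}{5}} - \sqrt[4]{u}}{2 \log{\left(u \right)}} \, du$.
$\log{\left(\frac{4 \sqrt{3}}{5} \right)}$

Consider the one-parameter family: let $I(a) = \int_{0}^{1} \frac{u^{\frac{7}{5}} - u^{a}}{2 \log{\left(u \right)}} \, du$.

Since $\dfrac{\partial}{\partial a}\,u^{a} = u^{a} \ln u$, the $\ln u$ in the denominator cancels and
$$\frac{dI}{da} = \int_{0}^{1} - \frac{1}{2} u^{a} \, du = - \frac{1}{2} \left[\frac{u^{a+1}}{a+1}\right]_0^1 = - \frac{1}{2 a + 2}.$$

Integrating with respect to $a$ gives $I(a) = - \frac{\log{\left(a + 1 \right)}}{2} - \frac{\log{\left(5 \right)}}{2} + \frac{\log{\left(12 \right)}}{2} + C$.

At $a = \frac{7}{5}$ the integrand is identically $0$, so $I(\frac{7}{5}) = 0$. The closed form gives $0$, hence $C = 0$.

Setting $a = \frac{1}{4}$:
$$I = \log{\left(\frac{4 \sqrt{3}}{5} \right)}.$$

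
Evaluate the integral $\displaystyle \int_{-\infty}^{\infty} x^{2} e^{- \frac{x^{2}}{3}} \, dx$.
$\frac{3 \sqrt{3} \sqrt{\pi}}{2}$

Start from the elementary integral
$$J(a) = \int_{-\infty}^{\infty} e^{- a x^{2}} \, dx = \frac{\sqrt{\pi}}{\sqrt{a}}.$$

Differentiating under the integral sign brings down a factor of $(-x^2)$:
$$\frac{dJ}{da} = \int_{-\infty}^{\infty} - x^{2} e^{- a x^{2}} \, dx = - \frac{\sqrt{\pi}}{2 a^{\frac{3}{2}}}.$$

The integral on the left is $-I$, so $I = \frac{\sqrt{\pi}}{2 a^{\frac{3}{2}}}$.

Setting $a = \frac{1}{3}$:
$$I = \frac{3 \sqrt{3} \sqrt{\pi}}{2}.$$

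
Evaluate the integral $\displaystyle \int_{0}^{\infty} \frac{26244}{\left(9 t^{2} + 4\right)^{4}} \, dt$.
$\frac{10935 \pi}{1024}$

Begin with the known result
$$J(a) = \int_{0}^{\infty} \frac{4}{a^{2} + t^{2}} \, dt = \frac{2 \pi}{a}.$$

Differentiating under the integral sign with respect to $a$,
$$\frac{dJ}{da} = \int_{0}^{\infty} - \frac{8 a}{\left(a^{2} + t^{2}\right)^{2}} \, dt = - \frac{2 \pi}{a^{2}},$$
so $\int_{0}^{\infty} \frac{4}{\left(a^{2} + t^{2}\right)^{2}} \, dt = \frac{\pi}{a^{3}}$.

Repeating — each differentiation of $1/(t^2+a^2)^j$ produces $-2ja/(t^2+a^2)^{j+1}$ — and dividing through by $-2ja$ at each step yields, after $3$ differentiations in total,
$$\int_{0}^{\infty} \frac{4}{\left(a^{2} + t^{2}\right)^{4}} \, dt = \frac{5 \pi}{8 a^{7}}.$$

Setting $a = \frac{2}{3}$:
$$I = \frac{10935 \pi}{1024}.$$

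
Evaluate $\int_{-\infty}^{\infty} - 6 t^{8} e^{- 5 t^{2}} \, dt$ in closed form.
$- \frac{63 \sqrt{5} \sqrt{\pi}}{5000}$

Begin with the known integral
$$J(a) = \int_{-\infty}^{\infty} - 6 e^{- a t^{2}} \, dt = - \frac{6 \sqrt{\pi}}{\sqrt{a}}.$$

Differentiating under the integral sign brings down a factor of $(-t^2)$:
$$\frac{dJ}{da} = \int_{-\infty}^{\infty} 6 t^{2} e^{- a t^{2}} \, dt = \frac{3 \sqrt{\pi}}{a^{\frac{3}{2}}}.$$

Repeating $4$ times in total — each differentiation brings down another $(-t^2)$ — gives
$$\frac{d^{4}J}{da^{4}} = \int_{-\infty}^{\infty} - 6 t^{8} e^{- a t^{2}} \, dt = - \frac{315 \sqrt{\pi}}{8 a^{\frac{9}{2}}},$$
and the integrand here is exactly the target integrand, so $I = - \frac{315 \sqrt{\pi}}{8 a^{\frac{9}{2}}}$.

Setting $a = 5$:
$$I = - \frac{63 \sqrt{5} \sqrt{\pi}}{5000}.$$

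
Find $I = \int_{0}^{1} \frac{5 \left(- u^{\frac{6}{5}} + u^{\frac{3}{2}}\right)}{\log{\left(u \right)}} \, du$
$\log{\left(\frac{9765625}{5153632} \right)}$

Replace the exponent $\frac{3}{2}$ by a parameter $a$: let $I(a) = \int_{0}^{1} \frac{5 \left(- u^{\frac{6}{5}} + u^{a}\right)}{\log{\left(u \right)}} \, du$.

Since $\dfrac{\partial}{\partial a}\,u^{a} = u^{a} \ln u$, the $\ln u$ in the denominator cancels and
$$\frac{dI}{da} = \int_{0}^{1} 5 u^{a} \, du = 5 \left[\frac{u^{a+1}}{a+1}\right]_0^1 = \frac{5}{a + 1}.$$

Integrating with respect to $a$ gives $I(a) = \log{\left(\frac{3125 \left(a + 1\right)^{5}}{161051} \right)} + C$.

At $a = \frac{6}{5}$ the integrand is identically $0$, so $I(\frac{6}{5}) = 0$. The closed form gives $0$, hence $C = 0$.

Setting $a = \frac{3}{2}$:
$$I = \log{\left(\frac{9765625}{5153632} \right)}.$$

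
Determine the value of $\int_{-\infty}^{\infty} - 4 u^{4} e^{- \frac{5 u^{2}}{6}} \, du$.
$- \frac{108 \sqrt{30} \sqrt{\pi}}{125}$

Begin with the known integral
$$J(a) = \int_{-\infty}^{\infty} - 4 e^{- a u^{2}} \, du = - \frac{4 \sqrt{\pi}}{\sqrt{a}}.$$

Differentiating under the integral sign brings down a factor of $(-u^2)$:
$$\frac{dJ}{da} = \int_{-\infty}^{\infty} 4 u^{2} e^{- a u^{2}} \, du = \frac{2 \sqrt{\pi}}{a^{\frac{3}{2}}}.$$

Repeating twice in total — each differentiation brings down another $(-u^2)$ — gives
$$\frac{d^{2}J}{da^{2}} = \int_{-\infty}^{\infty} - 4 u^{4} e^{- a u^{2}} \, du = - \frac{3 \sqrt{\pi}}{a^{\frac{5}{2}}},$$
and the integrand here is exactly the target integrand, so $I = - \frac{3 \sqrt{\pi}}{a^{\frac{5}{2}}}$.

Setting $a = \frac{5}{6}$:
$$I = - \frac{108 \sqrt{30} \sqrt{\pi}}{125}.$$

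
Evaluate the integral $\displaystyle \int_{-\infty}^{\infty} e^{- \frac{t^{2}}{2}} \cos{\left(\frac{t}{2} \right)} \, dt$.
$\frac{\sqrt{2} \sqrt{\pi}}{e^{\frac{1}{8}}}$

Treat the cosine frequency as a parameter and define $I(b) = \int_{-\infty}^{\infty} e^{- \frac{t^{2}}{2}} \cos{\left(b t \right)} \, dt$.

Differentiating under the integral sign,
$$I'(b) = \int_{-\infty}^{\infty} - t e^{- \frac{t^{2}}{2}} \sin{\left(b t \right)} \, dt.$$

Integrate $\int_{-\infty}^{\infty} t \sin(b t)\, e^{- \frac{t^{2}}{2}}\, dt$ by parts with $u = \sin(b t)$ and $dv = t\, e^{- \frac{t^{2}}{2}}\, dt$, giving $v = - e^{- \frac{t^{2}}{2}}$. The boundary term vanishes and
$$\int_{-\infty}^{\infty} t \sin(b t)\, e^{- \frac{t^{2}}{2}}\, dt = b \int_{-\infty}^{\infty} \cos(b t)\, e^{- \frac{t^{2}}{2}}\, dt,$$
so $I'(b) = - b\, I(b)$.

This is a separable first-order ODE; solving with the initial condition $I(0) = \int_{-\infty}^{\infty} e^{- \frac{t^{2}}{2}}\,dt = \sqrt{2} \sqrt{\pi}$ gives
$$I(b) = \sqrt{2} \sqrt{\pi} e^{- \frac{b^{2}}{2}}.$$

Setting $b = \frac{1}{2}$:
$$I = \frac{\sqrt{2} \sqrt{\pi}}{e^{\frac{1}{8}}}.$$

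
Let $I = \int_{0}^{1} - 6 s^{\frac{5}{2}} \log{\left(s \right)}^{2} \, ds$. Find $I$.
$- \frac{96}{343}$

Consider the simpler parametrised integral
$$J(a) = \int_{0}^{1} - 6 s^{a} \, ds = - \frac{6}{a + 1}.$$

Differentiating under the integral sign brings down a factor of $\ln s$:
$$\frac{dJ}{da} = \int_{0}^{1} - 6 s^{a} \log{\left(s \right)} \, ds = \frac{6}{\left(a + 1\right)^{2}}.$$

Repeating twice in total — each differentiation brings down another $\ln s$ — gives
$$\frac{d^{2}J}{da^{2}} = \int_{0}^{1} - 6 s^{a} \log{\left(s \right)}^{2} \, ds = - \frac{12}{\left(a + 1\right)^{3}},$$
and the integrand here is exactly the target integrand, so $I = - \frac{12}{\left(a + 1\right)^{3}}$.

Setting $a = \frac{5}{2}$:
$$I = - \frac{96}{343}.$$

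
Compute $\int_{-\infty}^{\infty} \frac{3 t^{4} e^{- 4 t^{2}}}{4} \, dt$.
$\frac{9 \sqrt{\pi}}{512}$

Start from the elementary integral
$$J(a) = \int_{-\infty}^{\infty} \frac{3 e^{- a t^{2}}}{4} \, dt = \frac{3 \sqrt{\pi}}{4 \sqrt{a}}.$$

Differentiating under the integral sign brings down a factor of $(-t^2)$:
$$\frac{dJ}{da} = \int_{-\infty}^{\infty} - \frac{3 t^{2} e^{- a t^{2}}}{4} \, dt = - \frac{3 \sqrt{\pi}}{8 a^{\frac{3}{2}}}.$$

Repeating twice in total — each differentiation brings down another $(-t^2)$ — gives
$$\frac{d^{2}J}{da^{2}} = \int_{-\infty}^{\infty} \frac{3 t^{4} e^{- a t^{2}}}{4} \, dt = \frac{9 \sqrt{\pi}}{16 a^{\frac{5}{2}}},$$
and the integrand here is exactly the target integrand, so $I = \frac{9 \sqrt{\pi}}{16 a^{\frac{5}{2}}}$.

Setting $a = 4$:
$$I = \frac{9 \sqrt{\pi}}{512}.$$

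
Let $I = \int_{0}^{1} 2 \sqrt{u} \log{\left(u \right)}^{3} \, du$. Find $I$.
$- \frac{64}{27}$

Begin with the known integral
$$J(a) = \int_{0}^{1} 2 u^{a} \, du = \frac{2}{a + 1}.$$

Differentiating under the integral sign brings down a factor of $\ln u$:
$$\frac{dJ}{da} = \int_{0}^{1} 2 u^{a} \log{\left(u \right)} \, du = - \frac{2}{\left(a + 1\right)^{2}}.$$

Repeating $3$ times in total — each differentiation brings down another $\ln u$ — gives
$$\frac{d^{3}J}{da^{3}} = \int_{0}^{1} 2 u^{a} \log{\left(u \right)}^{3} \, du = - \frac{12}{\left(a + 1\right)^{4}},$$
and the integrand here is exactly the target integrand, so $I = - \frac{12}{\left(a + 1\right)^{4}}$.

Setting $a = \frac{1}{2}$:
$$I = - \frac{64}{27}.$$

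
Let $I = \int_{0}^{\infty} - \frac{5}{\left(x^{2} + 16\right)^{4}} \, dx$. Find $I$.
$- \frac{25 \pi}{524288}$

Start from the standard arctangent integral
$$J(a) = \int_{0}^{\infty} - \frac{5}{a^{2} + x^{2}} \, dx = - \frac{5 \pi}{2 a}.$$

Differentiating under the integral sign with respect to $a$,
$$\frac{dJ}{da} = \int_{0}^{\infty} \frac{10 a}{\left(a^{2} + x^{2}\right)^{2}} \, dx = \frac{5 \pi}{2 a^{2}},$$
so $\int_{0}^{\infty} - \frac{5}{\left(a^{2} + x^{2}\right)^{2}} \, dx = - \frac{5 \pi}{4 a^{3}}$.

Repeating — each differentiation of $1/(x^2+a^2)^j$ produces $-2ja/(x^2+a^2)^{j+1}$ — and dividing through by $-2ja$ at each step yields, after $3$ differentiations in total,
$$\int_{0}^{\infty} - \frac{5}{\left(a^{2} + x^{2}\right)^{4}} \, dx = - \frac{25 \pi}{32 a^{7}}.$$

Setting $a = 4$:
$$I = - \frac{25 \pi}{524288}.$$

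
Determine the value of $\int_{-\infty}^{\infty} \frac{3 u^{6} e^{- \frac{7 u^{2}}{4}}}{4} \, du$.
$\frac{180 \sqrt{7} \sqrt{\pi}}{2401}$

Consider the simpler parametrised integral
$$J(a) = \int_{-\infty}^{\infty} \frac{3 e^{- a u^{2}}}{4} \, du = \frac{3 \sqrt{\pi}}{4 \sqrt{a}}.$$

Differentiating under the integral sign brings down a factor of $(-u^2)$:
$$\frac{dJ}{da} = \int_{-\infty}^{\infty} - \frac{3 u^{2} e^{- a u^{2}}}{4} \, du = - \frac{3 \sqrt{\pi}}{8 a^{\frac{3}{2}}}.$$

Repeating $3$ times in total — each differentiation brings down another $(-u^2)$ — gives
$$\frac{d^{3}J}{da^{3}} = \int_{-\infty}^{\infty} - \frac{3 u^{6} e^{- a u^{2}}}{4} \, du = - \frac{45 \sqrt{\pi}}{32 a^{\frac{7}{2}}},$$
and the integrand here is $(-1)^{3}$ times the target integrand, so $I = (-1)^{3}\,\frac{d^{3}J}{da^{3}} = \frac{45 \sqrt{\pi}}{32 a^{\frac{7}{2}}}$.

Setting $a = \frac{7}{4}$:
$$I = \frac{180 \sqrt{7} \sqrt{\pi}}{2401}.$$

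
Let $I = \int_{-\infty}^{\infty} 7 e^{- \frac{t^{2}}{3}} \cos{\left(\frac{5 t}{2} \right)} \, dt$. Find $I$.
$\frac{7 \sqrt{3} \sqrt{\pi}}{e^{\frac{75}{16}}}$

Let $b$ denote the cosine frequency and define $I(b) = \int_{-\infty}^{\infty} 7 e^{- \frac{t^{2}}{3}} \cos{\left(b t \right)} \, dt$.

Differentiating under the integral sign,
$$I'(b) = \int_{-\infty}^{\infty} - 7 t e^{- \frac{t^{2}}{3}} \sin{\left(b t \right)} \, dt.$$

Integrate $\int_{-\infty}^{\infty} t \sin(b t)\, e^{- \frac{t^{2}}{3}}\, dt$ by parts with $u = \sin(b t)$ and $dv = t\, e^{- \frac{t^{2}}{3}}\, dt$, giving $v = - \frac{3 e^{- \frac{t^{2}}{3}}}{2}$. The boundary term vanishes and
$$\int_{-\infty}^{\infty} t \sin(b t)\, e^{- \frac{t^{2}}{3}}\, dt = \frac{3 b}{2} \int_{-\infty}^{\infty} \cos(b t)\, e^{- \frac{t^{2}}{3}}\, dt,$$
so $I'(b) = - \frac{3 b}{2}\, I(b)$.

This is a separable first-order ODE; solving with the initial condition $I(0) = \int_{-\infty}^{\infty} 7 e^{- \frac{t^{2}}{3}}\,dt = 7 \sqrt{3} \sqrt{\pi}$ gives
$$I(b) = 7 \sqrt{3} \sqrt{\pi} e^{- \frac{3 b^{2}}{4}}.$$

Setting $b = \frac{5}{2}$:
$$I = \frac{7 \sqrt{3} \sqrt{\pi}}{e^{\frac{75}{16}}}.$$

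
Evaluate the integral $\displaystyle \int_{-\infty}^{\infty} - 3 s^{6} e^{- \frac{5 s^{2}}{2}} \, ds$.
$- \frac{9 \sqrt{10} \sqrt{\pi}}{125}$

Begin with the known integral
$$J(a) = \int_{-\infty}^{\infty} - 3 e^{- a s^{2}} \, ds = - \frac{3 \sqrt{\pi}}{\sqrt{a}}.$$

Differentiating under the integral sign brings down a factor of $(-s^2)$:
$$\frac{dJ}{da} = \int_{-\infty}^{\infty} 3 s^{2} e^{- a s^{2}} \, ds = \frac{3 \sqrt{\pi}}{2 a^{\frac{3}{2}}}.$$

Repeating $3$ times in total — each differentiation brings down another $(-s^2)$ — gives
$$\frac{d^{3}J}{da^{3}} = \int_{-\infty}^{\infty} 3 s^{6} e^{- a s^{2}} \, ds = \frac{45 \sqrt{\pi}}{8 a^{\frac{7}{2}}},$$
and the integrand here is $(-1)^{3}$ times the target integrand, so $I = (-1)^{3}\,\frac{d^{3}J}{da^{3}} = - \frac{45 \sqrt{\pi}}{8 a^{\frac{7}{2}}}$.

Setting $a = \frac{5}{2}$:
$$I = - \frac{9 \sqrt{10} \sqrt{\pi}}{125}.$$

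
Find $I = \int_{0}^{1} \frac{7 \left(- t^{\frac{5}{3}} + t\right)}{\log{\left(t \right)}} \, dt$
$\log{\left(\frac{2187}{16384} \right)}$

Consider the one-parameter family: let $I(a) = \int_{0}^{1} \frac{7 \left(t - t^{a}\right)}{\log{\left(t \right)}} \, dt$.

Since $\dfrac{\partial}{\partial a}\,t^{a} = t^{a} \ln t$, the $\ln t$ in the denominator cancels and
$$\frac{dI}{da} = \int_{0}^{1} -7 t^{a} \, dt = -7 \left[\frac{t^{a+1}}{a+1}\right]_0^1 = - \frac{7}{a + 1}.$$

Integrating with respect to $a$ gives $I(a) = \log{\left(\frac{128}{\left(a + 1\right)^{7}} \right)} + C$.

At $a = 1$ the integrand is identically $0$, so $I(1) = 0$. The closed form gives $0$, hence $C = 0$.

Setting $a = \frac{5}{3}$:
$$I = \log{\left(\frac{2187}{16384} \right)}.$$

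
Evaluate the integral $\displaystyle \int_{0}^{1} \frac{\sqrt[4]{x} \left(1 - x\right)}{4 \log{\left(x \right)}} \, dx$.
$- \frac{\log{\left(3 \right)}}{2} + \frac{\log{\left(5 \right)}}{4}$

Replace the exponent $\frac{5}{4}$ by a parameter $a$: let $I(a) = \int_{0}^{1} \frac{\sqrt[4]{x} - x^{a}}{4 \log{\left(x \right)}} \, dx$.

Since $\dfrac{\partial}{\partial a}\,x^{a} = x^{a} \ln x$, the $\ln x$ in the denominator cancels and
$$\frac{dI}{da} = \int_{0}^{1} - \frac{1}{4} x^{a} \, dx = - \frac{1}{4} \left[\frac{x^{a+1}}{a+1}\right]_0^1 = - \frac{1}{4 a + 4}.$$

Integrating with respect to $a$ gives $I(a) = - \frac{\log{\left(a + 1 \right)}}{4} - \frac{\log{\left(2 \right)}}{2} + \frac{\log{\left(5 \right)}}{4} + C$.

At $a = \frac{1}{4}$ the integrand is identically $0$, so $I(\frac{1}{4}) = 0$. The closed form gives $0$, hence $C = 0$.

Setting $a = \frac{5}{4}$:
$$I = - \frac{\log{\left(3 \right)}}{2} + \frac{\log{\left(5 \right)}}{4}.$$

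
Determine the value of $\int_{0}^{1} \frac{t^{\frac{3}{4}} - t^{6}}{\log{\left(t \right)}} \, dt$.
$- \log{\left(4 \right)}$

Replace the exponent $\frac{3}{4}$ by a parameter $a$: let $I(a) = \int_{0}^{1} \frac{- t^{6} + t^{a}}{\log{\left(t \right)}} \, dt$.

Since $\dfrac{\partial}{\partial a}\,t^{a} = t^{a} \ln t$, the $\ln t$ in the denominator cancels and
$$\frac{dI}{da} = \int_{0}^{1} t^{a} \, dt = \left[\frac{t^{a+1}}{a+1}\right]_0^1 = \frac{1}{a + 1}.$$

Integrating with respect to $a$ gives $I(a) = \log{\left(\frac{a}{7} + \frac{1}{7} \right)} + C$.

At $a = 6$ the integrand is identically $0$, so $I(6) = 0$. The closed form gives $0$, hence $C = 0$.

Setting $a = \frac{3}{4}$:
$$I = - \log{\left(4 \right)}.$$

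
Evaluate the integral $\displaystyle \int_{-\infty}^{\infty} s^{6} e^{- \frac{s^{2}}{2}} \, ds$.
$15 \sqrt{2} \sqrt{\pi}$

Consider the simpler parametrised integral
$$J(a) = \int_{-\infty}^{\infty} e^{- a s^{2}} \, ds = \frac{\sqrt{\pi}}{\sqrt{a}}.$$

Differentiating under the integral sign brings down a factor of $(-s^2)$:
$$\frac{dJ}{da} = \int_{-\infty}^{\infty} - s^{2} e^{- a s^{2}} \, ds = - \frac{\sqrt{\pi}}{2 a^{\frac{3}{2}}}.$$

Repeating $3$ times in total — each differentiation brings down another $(-s^2)$ — gives
$$\frac{d^{3}J}{da^{3}} = \int_{-\infty}^{\infty} - s^{6} e^{- a s^{2}} \, ds = - \frac{15 \sqrt{\pi}}{8 a^{\frac{7}{2}}},$$
and the integrand here is $(-1)^{3}$ times the target integrand, so $I = (-1)^{3}\,\frac{d^{3}J}{da^{3}} = \frac{15 \sqrt{\pi}}{8 a^{\frac{7}{2}}}$.

Setting $a = \frac{1}{2}$:
$$I = 15 \sqrt{2} \sqrt{\pi}.$$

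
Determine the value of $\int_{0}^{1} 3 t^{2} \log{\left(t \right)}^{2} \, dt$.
$\frac{2}{9}$

Start from the elementary integral
$$J(a) = \int_{0}^{1} 3 t^{a} \, dt = \frac{3}{a + 1}.$$

Differentiating under the integral sign brings down a factor of $\ln t$:
$$\frac{dJ}{da} = \int_{0}^{1} 3 t^{a} \log{\left(t \right)} \, dt = - \frac{3}{\left(a + 1\right)^{2}}.$$

Repeating twice in total — each differentiation brings down another $\ln t$ — gives
$$\frac{d^{2}J}{da^{2}} = \int_{0}^{1} 3 t^{a} \log{\left(t \right)}^{2} \, dt = \frac{6}{\left(a + 1\right)^{3}},$$
and the integrand here is exactly the target integrand, so $I = \frac{6}{\left(a + 1\right)^{3}}$.

Setting $a = 2$:
$$I = \frac{2}{9}.$$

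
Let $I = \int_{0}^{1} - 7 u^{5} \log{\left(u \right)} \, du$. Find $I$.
$\frac{7}{36}$

Begin with the known integral
$$J(a) = \int_{0}^{1} - 7 u^{a} \, du = - \frac{7}{a + 1}.$$

Differentiating under the integral sign brings down a factor of $\ln u$:
$$\frac{dJ}{da} = \int_{0}^{1} - 7 u^{a} \log{\left(u \right)} \, du = \frac{7}{\left(a + 1\right)^{2}}.$$

The integral on the left is $I$, so $I = \frac{7}{\left(a + 1\right)^{2}}$.

Setting $a = 5$:
$$I = \frac{7}{36}.$$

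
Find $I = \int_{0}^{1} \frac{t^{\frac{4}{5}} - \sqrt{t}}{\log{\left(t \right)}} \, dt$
$- \log{\left(5 \right)} + \log{\left(6 \right)}$

Replace the exponent $\frac{1}{2}$ by a parameter $a$: let $I(a) = \int_{0}^{1} \frac{t^{\frac{4}{5}} - t^{a}}{\log{\left(t \right)}} \, dt$.

Since $\dfrac{\partial}{\partial a}\,t^{a} = t^{a} \ln t$, the $\ln t$ in the denominator cancels and
$$\frac{dI}{da} = \int_{0}^{1} -1 t^{a} \, dt = -1 \left[\frac{t^{a+1}}{a+1}\right]_0^1 = - \frac{1}{a + 1}.$$

Integrating with respect to $a$ gives $I(a) = - \log{\left(\frac{5 a}{9} + \frac{5}{9} \right)} + C$.

At $a = \frac{4}{5}$ the integrand is identically $0$, so $I(\frac{4}{5}) = 0$. The closed form gives $0$, hence $C = 0$.

Setting $a = \frac{1}{2}$:
$$I = - \log{\left(5 \right)} + \log{\left(6 \right)}.$$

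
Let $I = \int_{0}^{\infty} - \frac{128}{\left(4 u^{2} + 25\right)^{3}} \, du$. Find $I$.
$- \frac{12 \pi}{3125}$

Recall the elementary integral
$$J(a) = \int_{0}^{\infty} - \frac{2}{a^{2} + u^{2}} \, du = - \frac{\pi}{a}.$$

Differentiating under the integral sign with respect to $a$,
$$\frac{dJ}{da} = \int_{0}^{\infty} \frac{4 a}{\left(a^{2} + u^{2}\right)^{2}} \, du = \frac{\pi}{a^{2}},$$
so $\int_{0}^{\infty} - \frac{2}{\left(a^{2} + u^{2}\right)^{2}} \, du = - \frac{\pi}{2 a^{3}}$.

Repeating — each differentiation of $1/(u^2+a^2)^j$ produces $-2ja/(u^2+a^2)^{j+1}$ — and dividing through by $-2ja$ at each step yields, after $2$ differentiations in total,
$$\int_{0}^{\infty} - \frac{2}{\left(a^{2} + u^{2}\right)^{3}} \, du = - \frac{3 \pi}{8 a^{5}}.$$

Setting $a = \frac{5}{2}$:
$$I = - \frac{12 \pi}{3125}.$$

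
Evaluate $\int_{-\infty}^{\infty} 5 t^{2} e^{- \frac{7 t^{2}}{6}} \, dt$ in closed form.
$\frac{15 \sqrt{42} \sqrt{\pi}}{49}$

Begin with the known integral
$$J(a) = \int_{-\infty}^{\infty} 5 e^{- a t^{2}} \, dt = \frac{5 \sqrt{\pi}}{\sqrt{a}}.$$

Differentiating under the integral sign brings down a factor of $(-t^2)$:
$$\frac{dJ}{da} = \int_{-\infty}^{\infty} - 5 t^{2} e^{- a t^{2}} \, dt = - \frac{5 \sqrt{\pi}}{2 a^{\frac{3}{2}}}.$$

The integral on the left is $-I$, so $I = \frac{5 \sqrt{\pi}}{2 a^{\frac{3}{2}}}$.

Setting $a = \frac{7}{6}$:
$$I = \frac{15 \sqrt{42} \sqrt{\pi}}{49}.$$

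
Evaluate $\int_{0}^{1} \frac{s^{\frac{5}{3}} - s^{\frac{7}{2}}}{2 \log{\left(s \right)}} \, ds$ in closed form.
$- \frac{3 \log{\left(3 \right)}}{2} + 2 \log{\left(2 \right)}$

Introduce a parameter $a$ in the exponent: let $I(a) = \int_{0}^{1} \frac{s^{\frac{5}{3}} - s^{a}}{2 \log{\left(s \right)}} \, ds$.

Since $\dfrac{\partial}{\partial a}\,s^{a} = s^{a} \ln s$, the $\ln s$ in the denominator cancels and
$$\frac{dI}{da} = \int_{0}^{1} - \frac{1}{2} s^{a} \, ds = - \frac{1}{2} \left[\frac{s^{a+1}}{a+1}\right]_0^1 = - \frac{1}{2 a + 2}.$$

Integrating with respect to $a$ gives $I(a) = - \log{\left(\frac{\sqrt{6} \sqrt{a + 1}}{4} \right)} + C$.

At $a = \frac{5}{3}$ the integrand is identically $0$, so $I(\frac{5}{3}) = 0$. The closed form gives $0$, hence $C = 0$.

Setting $a = \frac{7}{2}$:
$$I = - \frac{3 \log{\left(3 \right)}}{2} + 2 \log{\left(2 \right)}.$$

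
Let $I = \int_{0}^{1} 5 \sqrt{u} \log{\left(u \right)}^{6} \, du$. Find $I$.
$\frac{51200}{243}$

Start from the elementary integral
$$J(a) = \int_{0}^{1} 5 u^{a} \, du = \frac{5}{a + 1}.$$

Differentiating under the integral sign brings down a factor of $\ln u$:
$$\frac{dJ}{da} = \int_{0}^{1} 5 u^{a} \log{\left(u \right)} \, du = - \frac{5}{\left(a + 1\right)^{2}}.$$

Repeating $6$ times in total — each differentiation brings down another $\ln u$ — gives
$$\frac{d^{6}J}{da^{6}} = \int_{0}^{1} 5 u^{a} \log{\left(u \right)}^{6} \, du = \frac{3600}{\left(a + 1\right)^{7}},$$
and the integrand here is exactly the target integrand, so $I = \frac{3600}{\left(a + 1\right)^{7}}$.

Setting $a = \frac{1}{2}$:
$$I = \frac{51200}{243}.$$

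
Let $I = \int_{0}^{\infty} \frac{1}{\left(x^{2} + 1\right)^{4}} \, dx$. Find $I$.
$\frac{5 \pi}{32}$

Begin with the known result
$$J(a) = \int_{0}^{\infty} \frac{1}{a^{2} + x^{2}} \, dx = \frac{\pi}{2 a}.$$

Differentiating under the integral sign with respect to $a$,
$$\frac{dJ}{da} = \int_{0}^{\infty} - \frac{2 a}{\left(a^{2} + x^{2}\right)^{2}} \, dx = - \frac{\pi}{2 a^{2}},$$
so $\int_{0}^{\infty} \frac{1}{\left(a^{2} + x^{2}\right)^{2}} \, dx = \frac{\pi}{4 a^{3}}$.

Repeating — each differentiation of $1/(x^2+a^2)^j$ produces $-2ja/(x^2+a^2)^{j+1}$ — and dividing through by $-2ja$ at each step yields, after $3$ differentiations in total,
$$\int_{0}^{\infty} \frac{1}{\left(a^{2} + x^{2}\right)^{4}} \, dx = \frac{5 \pi}{32 a^{7}}.$$

Setting $a = 1$:
$$I = \frac{5 \pi}{32}.$$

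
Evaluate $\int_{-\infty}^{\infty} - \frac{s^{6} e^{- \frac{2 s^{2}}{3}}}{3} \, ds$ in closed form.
$- \frac{135 \sqrt{6} \sqrt{\pi}}{128}$

Begin with the known integral
$$J(a) = \int_{-\infty}^{\infty} - \frac{e^{- a s^{2}}}{3} \, ds = - \frac{\sqrt{\pi}}{3 \sqrt{a}}.$$

Differentiating under the integral sign brings down a factor of $(-s^2)$:
$$\frac{dJ}{da} = \int_{-\infty}^{\infty} \frac{s^{2} e^{- a s^{2}}}{3} \, ds = \frac{\sqrt{\pi}}{6 a^{\frac{3}{2}}}.$$

Repeating $3$ times in total — each differentiation brings down another $(-s^2)$ — gives
$$\frac{d^{3}J}{da^{3}} = \int_{-\infty}^{\infty} \frac{s^{6} e^{- a s^{2}}}{3} \, ds = \frac{5 \sqrt{\pi}}{8 a^{\frac{7}{2}}},$$
and the integrand here is $(-1)^{3}$ times the target integrand, so $I = (-1)^{3}\,\frac{d^{3}J}{da^{3}} = - \frac{5 \sqrt{\pi}}{8 a^{\frac{7}{2}}}$.

Setting $a = \frac{2}{3}$:
$$I = - \frac{135 \sqrt{6} \sqrt{\pi}}{128}.$$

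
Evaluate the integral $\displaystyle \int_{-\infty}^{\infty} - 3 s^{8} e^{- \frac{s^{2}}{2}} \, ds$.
$- 315 \sqrt{2} \sqrt{\pi}$

Start from the elementary integral
$$J(a) = \int_{-\infty}^{\infty} - 3 e^{- a s^{2}} \, ds = - \frac{3 \sqrt{\pi}}{\sqrt{a}}.$$

Differentiating under the integral sign brings down a factor of $(-s^2)$:
$$\frac{dJ}{da} = \int_{-\infty}^{\infty} 3 s^{2} e^{- a s^{2}} \, ds = \frac{3 \sqrt{\pi}}{2 a^{\frac{3}{2}}}.$$

Repeating $4$ times in total — each differentiation brings down another $(-s^2)$ — gives
$$\frac{d^{4}J}{da^{4}} = \int_{-\infty}^{\infty} - 3 s^{8} e^{- a s^{2}} \, ds = - \frac{315 \sqrt{\pi}}{16 a^{\frac{9}{2}}},$$
and the integrand here is exactly the target integrand, so $I = - \frac{315 \sqrt{\pi}}{16 a^{\frac{9}{2}}}$.

Setting $a = \frac{1}{2}$:
$$I = - 315 \sqrt{2} \sqrt{\pi}.$$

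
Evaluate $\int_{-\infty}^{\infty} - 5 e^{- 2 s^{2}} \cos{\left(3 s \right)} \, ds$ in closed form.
$- \frac{5 \sqrt{2} \sqrt{\pi}}{2 e^{\frac{9}{8}}}$

Treat the cosine frequency as a parameter and define $I(b) = \int_{-\infty}^{\infty} - 5 e^{- 2 s^{2}} \cos{\left(b s \right)} \, ds$.

Differentiating under the integral sign,
$$I'(b) = \int_{-\infty}^{\infty} 5 s e^{- 2 s^{2}} \sin{\left(b s \right)} \, ds.$$

Integrate $\int_{-\infty}^{\infty} s \sin(b s)\, e^{- 2 s^{2}}\, ds$ by parts with $u = \sin(b s)$ and $dv = s\, e^{- 2 s^{2}}\, ds$, giving $v = - \frac{e^{- 2 s^{2}}}{4}$. The boundary term vanishes and
$$\int_{-\infty}^{\infty} s \sin(b s)\, e^{- 2 s^{2}}\, ds = \frac{b}{4} \int_{-\infty}^{\infty} \cos(b s)\, e^{- 2 s^{2}}\, ds,$$
so $I'(b) = - \frac{b}{4}\, I(b)$.

This is a separable first-order ODE; solving with the initial condition $I(0) = \int_{-\infty}^{\infty} - 5 e^{- 2 s^{2}}\,ds = - \frac{5 \sqrt{2} \sqrt{\pi}}{2}$ gives
$$I(b) = - \frac{5 \sqrt{2} \sqrt{\pi} e^{- \frac{b^{2}}{8}}}{2}.$$

Setting $b = 3$:
$$I = - \frac{5 \sqrt{2} \sqrt{\pi}}{2 e^{\frac{9}{8}}}.$$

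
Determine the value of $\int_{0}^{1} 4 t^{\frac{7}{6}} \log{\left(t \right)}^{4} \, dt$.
$\frac{746496}{371293}$

Begin with the known integral
$$J(a) = \int_{0}^{1} 4 t^{a} \, dt = \frac{4}{a + 1}.$$

Differentiating under the integral sign brings down a factor of $\ln t$:
$$\frac{dJ}{da} = \int_{0}^{1} 4 t^{a} \log{\left(t \right)} \, dt = - \frac{4}{\left(a + 1\right)^{2}}.$$

Repeating $4$ times in total — each differentiation brings down another $\ln t$ — gives
$$\frac{d^{4}J}{da^{4}} = \int_{0}^{1} 4 t^{a} \log{\left(t \right)}^{4} \, dt = \frac{96}{\left(a + 1\right)^{5}},$$
and the integrand here is exactly the target integrand, so $I = \frac{96}{\left(a + 1\right)^{5}}$.

Setting $a = \frac{7}{6}$:
$$I = \frac{746496}{371293}.$$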